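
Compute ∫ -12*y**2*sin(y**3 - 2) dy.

4*cos(y**3 - 2) + C

Let u = y**3 - 2, so du = (3*y**2) dy.
Rewriting, the integral becomes -4·∫ sin(u) du = -4·-cos(u).
Substituting back, u = y**3 - 2.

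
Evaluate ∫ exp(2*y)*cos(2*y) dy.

exp(2*y)*sin(2*y)/4 + exp(2*y)*cos(2*y)/4 + C

Let I denote the integral. Integrate by parts with u = cos(2*y), dv = exp(2*y) dy, so v = exp(2*y)/2: I = exp(2*y)*cos(2*y)/2 + ∫ exp(2*y)*sin(2*y) dy.
Apply parts again with u = sin(2*y), dv = exp(2*y) dy: ∫ exp(2*y)*sin(2*y) dy = exp(2*y)*sin(2*y)/2 − I. Substituting back brings back I: I = exp(2*y)*sin(2*y)/2 + exp(2*y)*cos(2*y)/2 − I.
Solving for I: (1 + 1)·I equals the remaining terms, so I = (1/2)·(exp(2*y)*sin(2*y)/2 + exp(2*y)*cos(2*y)/2).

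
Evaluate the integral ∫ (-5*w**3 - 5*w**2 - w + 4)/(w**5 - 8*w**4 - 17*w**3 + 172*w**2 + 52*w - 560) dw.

-1963*log(w - 7)/990 + 751*log(w - 5)/378 - 29*log(w - 2)/180 - 13*log(w + 2)/252 + 62*log(w + 4)/297 + C

Factor the denominator: (w - 7)*(w - 5)*(w - 2)*(w + 2)*(w + 4).
Partial-fraction decomposition: 62/(297*(w + 4)) - 13/(252*(w + 2)) - 29/(180*(w - 2)) + 751/(378*(w - 5)) - 1963/(990*(w - 7)).
Integrate each term: A/(w−a) contributes A·log|w−a|.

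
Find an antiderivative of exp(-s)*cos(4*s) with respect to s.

Let I denote the integral. Integrate by parts with u = cos(4*s), dv = exp(-s) ds, so v = -exp(-s): I = -exp(-s)*cos(4*s) − 4·∫ exp(-s)*sin(4*s) ds.
Apply parts again with u = sin(4*s), dv = exp(-s) ds: ∫ exp(-s)*sin(4*s) ds = -exp(-s)*sin(4*s) + 4·I. Substituting back brings back I: I = 4*exp(-s)*sin(4*s) - exp(-s)*cos(4*s) − 16·I.
Solving for I: (1 + 16)·I equals the remaining terms, so I = (1/17)·(4*exp(-s)*sin(4*s) - exp(-s)*cos(4*s)).

4*exp(-s)*sin(4*s)/17 - exp(-s)*cos(4*s)/17 + C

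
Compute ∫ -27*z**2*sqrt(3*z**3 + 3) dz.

Let u = 3*z**3 + 3, so du = (9*z**2) dz.
Rewriting, the integral becomes -3·∫ √u du = -3·(2/3)u^(3/2).
Substituting back, u = 3*z**3 + 3.

-2*(3*z**3 + 3)**(3/2) + C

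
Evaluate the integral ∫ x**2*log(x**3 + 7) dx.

x**3*log(x**3 + 7)/3 - x**3/3 + 7*log(x**3 + 7)/3 + C

Let u = x**3 + 7, so du = (3*x**2) dx.
The integral becomes (1/3)·∫ log(u) du; integrate by parts with u′=log(u), dv′=du.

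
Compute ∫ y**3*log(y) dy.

y**4*log(y)/4 - y**4/16 + C

Use integration by parts with u = log(y), dv = y**3 dy.
Then du = 1/y dy and v = y**4/4.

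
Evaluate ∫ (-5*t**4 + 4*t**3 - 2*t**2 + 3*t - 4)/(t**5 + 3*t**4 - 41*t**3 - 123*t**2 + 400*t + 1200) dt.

-37*log(t - 5)/10 + 131*log(t - 4)/63 - 34*log(t + 3)/7 + 22*log(t + 4) - 1847*log(t + 5)/90 + C

Factor the denominator: (t - 5)*(t - 4)*(t + 3)*(t + 4)*(t + 5).
Partial-fraction decomposition: -1847/(90*(t + 5)) + 22/(t + 4) - 34/(7*(t + 3)) + 131/(63*(t - 4)) - 37/(10*(t - 5)).
Integrate each term: A/(t−a) contributes A·log|t−a|.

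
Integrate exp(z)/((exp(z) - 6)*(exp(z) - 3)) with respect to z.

Let u = e^z, du = e^z dz.
The integral becomes ∫ du/((u-6)(u-3)); decompose into partial fractions.

log(exp(z) - 6)/3 - log(exp(z) - 3)/3 + C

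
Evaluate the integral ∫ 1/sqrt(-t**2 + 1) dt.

asin(t) + C

Substitute t = sin(θ), so dt = cos(θ) dθ and the radical becomes sqrt(-t**2 + 1) = cos(θ) by the Pythagorean identity.
Integrate the resulting trig expression in θ, then back-substitute θ = asin(t), sin(θ) = t, cos(θ) = sqrt(-t**2 + 1) (absorbing any constant into C).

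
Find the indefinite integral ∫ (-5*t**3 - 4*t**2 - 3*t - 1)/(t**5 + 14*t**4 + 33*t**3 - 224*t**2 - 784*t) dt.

Factor the denominator: t*(t - 4)*(t + 4)*(t + 7)**2.
Partial-fraction decomposition: -14689/(17787*(t + 7)) - 513/(77*(t + 7)**2) + 89/(96*(t + 4)) - 397/(3872*(t - 4)) + 1/(784*t).
Integrate each term; A/(t−a) gives A·log|t−a|; A/(t−a)² gives −A/(t−a).

log(t)/784 - 397*log(t - 4)/3872 + 89*log(t + 4)/96 - 14689*log(t + 7)/17787 + 513/(77*t + 539) + C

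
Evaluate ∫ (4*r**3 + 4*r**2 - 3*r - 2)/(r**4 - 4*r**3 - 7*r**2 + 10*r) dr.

-log(r)/5 + 583*log(r - 5)/140 - log(r - 1)/4 + 2*log(r + 2)/7 + C

Factor the denominator: r*(r - 5)*(r - 1)*(r + 2).
Partial-fraction decomposition: 2/(7*(r + 2)) - 1/(4*(r - 1)) + 583/(140*(r - 5)) - 1/(5*r).
Integrate each term: A/(r−a) contributes A·log|r−a|.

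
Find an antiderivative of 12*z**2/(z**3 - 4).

Let u = z**3 - 4, so du = (3*z**2) dz.
Rewriting, the integral becomes 4·∫ 1/u du = 4·log(u).
Substituting back, u = z**3 - 4.

4*log(z**3 - 4) + C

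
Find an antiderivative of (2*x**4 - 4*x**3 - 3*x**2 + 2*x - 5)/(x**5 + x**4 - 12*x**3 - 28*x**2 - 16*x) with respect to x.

5*log(x)/16 + 211*log(x - 4)/720 - 4*log(x + 1)/5 + 79*log(x + 2)/36 + 43/(12*x + 24) + C

Factor the denominator: x*(x - 4)*(x + 1)*(x + 2)**2.
Partial-fraction decomposition: 79/(36*(x + 2)) - 43/(12*(x + 2)**2) - 4/(5*(x + 1)) + 211/(720*(x - 4)) + 5/(16*x).
Integrate each term; A/(x−a) gives A·log|x−a|; A/(x−a)² gives −A/(x−a).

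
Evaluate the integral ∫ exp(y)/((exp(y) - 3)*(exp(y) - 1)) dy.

Let u = e^y, du = e^y dy.
The integral becomes ∫ du/((u-3)(u-1)); decompose into partial fractions.

log(exp(y) - 3)/2 - log(exp(y) - 1)/2 + C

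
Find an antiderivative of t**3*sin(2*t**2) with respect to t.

Let u = t², du = 2t dt; rewrite as (1/2)∫ u^1·sin(2u) du.
Now integrate by parts 1 time.

-t**2*cos(2*t**2)/4 + sin(2*t**2)/8 + C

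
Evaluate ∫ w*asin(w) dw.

Use integration by parts with u = arcsin(w), dv = w dw.
Then du = 1/sqrt(-w**2 + 1) dw.

w**2*asin(w)/2 + w*sqrt(-w**2 + 1)/4 - asin(w)/4 + C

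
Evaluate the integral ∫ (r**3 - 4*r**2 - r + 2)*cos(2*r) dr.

r**3*sin(2*r)/2 - 2*r**2*sin(2*r) + 3*r**2*cos(2*r)/4 - 5*r*sin(2*r)/4 - 2*r*cos(2*r) + 2*sin(2*r) - 5*cos(2*r)/8 + C

Use integration by parts with u = r**3 - 4*r**2 - r + 2, dv = cos(2*r) dr, so v = sin(2*r)/2.
Apply parts 3 times (tabular method): alternate signs, differentiate u down to 0, integrate dv up.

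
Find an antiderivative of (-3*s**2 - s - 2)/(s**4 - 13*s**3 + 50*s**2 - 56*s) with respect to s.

log(s)/28 - 52*log(s - 7)/35 + 9*log(s - 4)/4 - 4*log(s - 2)/5 + C

Factor the denominator: s*(s - 7)*(s - 4)*(s - 2).
Partial-fraction decomposition: -4/(5*(s - 2)) + 9/(4*(s - 4)) - 52/(35*(s - 7)) + 1/(28*s).
Integrate each term: A/(s−a) contributes A·log|s−a|.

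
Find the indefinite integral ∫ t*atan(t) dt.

Use integration by parts with u = arctan(t), dv = t dt.
Then du = 1/(t**2 + 1) dt.

t**2*atan(t)/2 - t/2 + atan(t)/2 + C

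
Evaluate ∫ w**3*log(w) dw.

Use integration by parts with u = log(w), dv = w**3 dw.
Then du = 1/w dw and v = w**4/4.

w**4*log(w)/4 - w**4/16 + C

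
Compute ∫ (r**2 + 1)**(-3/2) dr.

r/sqrt(r**2 + 1) + C

Substitute r = tan(θ), so dr = sec(θ)^2 dθ and the radical becomes sqrt(r**2 + 1) = sec(θ) by the Pythagorean identity.
Integrate the resulting trig expression in θ, then back-substitute tan(θ) = r, sec(θ) = sqrt(r**2 + 1) (absorbing any constant into C).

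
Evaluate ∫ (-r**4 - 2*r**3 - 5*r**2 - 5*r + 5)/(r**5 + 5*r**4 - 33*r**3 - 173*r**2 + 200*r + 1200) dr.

-17*log(r - 5)/27 + 95*log(r - 3)/392 + 6962*log(r + 4)/1323 - 47*log(r + 5)/8 + 61/(21*r + 84) + C

Factor the denominator: (r - 5)*(r - 3)*(r + 4)**2*(r + 5).
Partial-fraction decomposition: -47/(8*(r + 5)) + 6962/(1323*(r + 4)) - 61/(21*(r + 4)**2) + 95/(392*(r - 3)) - 17/(27*(r - 5)).
Integrate each term; A/(r−a) gives A·log|r−a|; A/(r−a)² gives −A/(r−a).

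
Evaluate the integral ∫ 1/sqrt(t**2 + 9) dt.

Substitute t = 3·tan(θ), so dt = 3·sec(θ)^2 dθ and the radical becomes sqrt(t**2 + 9) = 3·sec(θ) by the Pythagorean identity.
Integrate the resulting trig expression in θ, then back-substitute tan(θ) = t/3, sec(θ) = sqrt(t**2 + 9)/3 (absorbing any constant into C).

log(t + sqrt(t**2 + 9)) + C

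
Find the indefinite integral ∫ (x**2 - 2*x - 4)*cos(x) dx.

x**2*sin(x) - 2*x*sin(x) + 2*x*cos(x) - 6*sin(x) - 2*cos(x) + C

Use integration by parts with u = x**2 - 2*x - 4, dv = cos(x) dx, so v = sin(x).
Apply parts 2 times (tabular method): alternate signs, differentiate u down to 0, integrate dv up.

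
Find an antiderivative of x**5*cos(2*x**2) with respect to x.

x**4*sin(2*x**2)/4 + x**2*cos(2*x**2)/4 - sin(2*x**2)/8 + C

Let u = x², du = 2x dx; rewrite as (1/2)∫ u^2·cos(2u) du.
Now integrate by parts 2 times.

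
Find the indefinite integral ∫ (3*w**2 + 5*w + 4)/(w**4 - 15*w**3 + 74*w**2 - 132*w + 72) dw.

-229*log(w - 6)/200 + 13*log(w - 2)/8 - 12*log(w - 1)/25 - 71/(10*w - 60) + C

Factor the denominator: (w - 6)**2*(w - 2)*(w - 1).
Partial-fraction decomposition: -12/(25*(w - 1)) + 13/(8*(w - 2)) - 229/(200*(w - 6)) + 71/(10*(w - 6)**2).
Integrate each term; A/(w−a) gives A·log|w−a|; A/(w−a)² gives −A/(w−a).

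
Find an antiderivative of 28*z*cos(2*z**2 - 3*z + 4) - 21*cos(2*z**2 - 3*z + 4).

7*sin(2*z**2 - 3*z + 4) + C

Let u = 2*z**2 - 3*z + 4, so du = (4*z - 3) dz.
Rewriting, the integral becomes 7·∫ cos(u) du = 7·sin(u).
Substituting back, u = 2*z**2 - 3*z + 4.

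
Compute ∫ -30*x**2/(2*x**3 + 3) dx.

-5*log(2*x**3 + 3) + C

Let u = 2*x**3 + 3, so du = (6*x**2) dx.
Rewriting, the integral becomes -5·∫ 1/u du = -5·log(u).
Substituting back, u = 2*x**3 + 3.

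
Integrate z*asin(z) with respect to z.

Use integration by parts with u = arcsin(z), dv = z dz.
Then du = 1/sqrt(-z**2 + 1) dz.

z**2*asin(z)/2 + z*sqrt(-z**2 + 1)/4 - asin(z)/4 + C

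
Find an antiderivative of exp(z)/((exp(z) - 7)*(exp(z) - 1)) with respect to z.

Let u = e^z, du = e^z dz.
The integral becomes ∫ du/((u-1)(u-7)); decompose into partial fractions.

log(exp(z) - 7)/6 - log(exp(z) - 1)/6 + C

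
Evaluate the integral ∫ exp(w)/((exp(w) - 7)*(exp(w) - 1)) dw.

log(exp(w) - 7)/6 - log(exp(w) - 1)/6 + C

Let u = e^w, du = e^w dw.
The integral becomes ∫ du/((u-1)(u-7)); decompose into partial fractions.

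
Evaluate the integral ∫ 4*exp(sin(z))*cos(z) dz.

4*exp(sin(z)) + C

Let u = sin(z), so du = (cos(z)) dz.
Rewriting, the integral becomes 4·∫ e^u du = 4·e^u.
Substituting back, u = sin(z).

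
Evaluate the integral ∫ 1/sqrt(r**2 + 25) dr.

log(r + sqrt(r**2 + 25)) + C

Substitute r = 5·tan(θ), so dr = 5·sec(θ)^2 dθ and the radical becomes sqrt(r**2 + 25) = 5·sec(θ) by the Pythagorean identity.
Integrate the resulting trig expression in θ, then back-substitute tan(θ) = r/5, sec(θ) = sqrt(r**2 + 25)/5 (absorbing any constant into C).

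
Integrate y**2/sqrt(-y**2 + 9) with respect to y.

Substitute y = 3·sin(θ), so dy = 3·cos(θ) dθ and the radical becomes sqrt(-y**2 + 9) = 3·cos(θ) by the Pythagorean identity.
Integrate the resulting trig expression in θ, then back-substitute θ = asin(y/3), sin(θ) = y/3, cos(θ) = sqrt(-y**2 + 9)/3 (absorbing any constant into C).

-y*sqrt(-y**2 + 9)/2 + 9*asin(y/3)/2 + C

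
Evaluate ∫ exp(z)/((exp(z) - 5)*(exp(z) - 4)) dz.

log(exp(z) - 5) - log(exp(z) - 4) + C

Let u = e^z, du = e^z dz.
The integral becomes ∫ du/((u-4)(u-5)); decompose into partial fractions.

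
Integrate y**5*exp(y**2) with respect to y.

Let u = y², du = 2y dy; rewrite as (1/2)∫ u^2·exp(1u) du.
Now integrate by parts 2 times.

(y**4 - 2*y**2 + 2)*exp(y**2)/2 + C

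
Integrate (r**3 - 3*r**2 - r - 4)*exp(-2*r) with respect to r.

(-4*r**3 + 6*r**2 + 10*r + 21)*exp(-2*r)/8 + C

Use integration by parts with u = r**3 - 3*r**2 - r - 4, dv = exp(-2*r) dr, so v = -exp(-2*r)/2.
Apply parts 3 times (tabular method): alternate signs, differentiate u down to 0, integrate dv up.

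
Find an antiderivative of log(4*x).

Use integration by parts with u = log(4*x), dv = dx.
Then du = 1/x dx and v = x.

x*(log(x) + 2*log(2)) - x + C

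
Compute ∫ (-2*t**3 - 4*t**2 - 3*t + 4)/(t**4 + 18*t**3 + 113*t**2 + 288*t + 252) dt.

log(t + 2)/2 - 31*log(t + 3)/12 + 155*log(t + 6)/6 - 103*log(t + 7)/4 + C

Factor the denominator: (t + 2)*(t + 3)*(t + 6)*(t + 7).
Partial-fraction decomposition: -103/(4*(t + 7)) + 155/(6*(t + 6)) - 31/(12*(t + 3)) + 1/(2*(t + 2)).
Integrate each term: A/(t−a) contributes A·log|t−a|.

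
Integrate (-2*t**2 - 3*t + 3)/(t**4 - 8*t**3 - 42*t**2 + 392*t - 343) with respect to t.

Factor the denominator: (t - 7)**2*(t - 1)*(t + 7).
Partial-fraction decomposition: 37/(784*(t + 7)) - 1/(144*(t - 1)) - 71/(1764*(t - 7)) - 29/(21*(t - 7)**2).
Integrate each term; A/(t−a) gives A·log|t−a|; A/(t−a)² gives −A/(t−a).

-71*log(t - 7)/1764 - log(t - 1)/144 + 37*log(t + 7)/784 + 29/(21*t - 147) + C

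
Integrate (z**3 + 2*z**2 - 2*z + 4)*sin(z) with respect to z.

Use integration by parts with u = z**3 + 2*z**2 - 2*z + 4, dv = sin(z) dz, so v = -cos(z).
Apply parts 3 times (tabular method): alternate signs, differentiate u down to 0, integrate dv up.

-z**3*cos(z) + 3*z**2*sin(z) - 2*z**2*cos(z) + 4*z*sin(z) + 8*z*cos(z) - 8*sin(z) + C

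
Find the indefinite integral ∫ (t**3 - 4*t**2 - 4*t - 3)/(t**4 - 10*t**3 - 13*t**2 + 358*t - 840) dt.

Factor the denominator: (t - 7)*(t - 5)*(t - 4)*(t + 6).
Partial-fraction decomposition: 339/(1430*(t + 6)) - 19/(30*(t - 4)) - 1/(11*(t - 5)) + 58/(39*(t - 7)).
Integrate each term: A/(t−a) contributes A·log|t−a|.

58*log(t - 7)/39 - log(t - 5)/11 - 19*log(t - 4)/30 + 339*log(t + 6)/1430 + C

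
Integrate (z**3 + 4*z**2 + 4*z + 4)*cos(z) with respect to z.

Use integration by parts with u = z**3 + 4*z**2 + 4*z + 4, dv = cos(z) dz, so v = sin(z).
Apply parts 3 times (tabular method): alternate signs, differentiate u down to 0, integrate dv up.

z**3*sin(z) + 4*z**2*sin(z) + 3*z**2*cos(z) - 2*z*sin(z) + 8*z*cos(z) - 4*sin(z) - 2*cos(z) + C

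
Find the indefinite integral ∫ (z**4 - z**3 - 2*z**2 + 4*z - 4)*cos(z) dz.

Use integration by parts with u = z**4 - z**3 - 2*z**2 + 4*z - 4, dv = cos(z) dz, so v = sin(z).
Apply parts 4 times (tabular method): alternate signs, differentiate u down to 0, integrate dv up.

z**4*sin(z) - z**3*sin(z) + 4*z**3*cos(z) - 14*z**2*sin(z) - 3*z**2*cos(z) + 10*z*sin(z) - 28*z*cos(z) + 24*sin(z) + 10*cos(z) + C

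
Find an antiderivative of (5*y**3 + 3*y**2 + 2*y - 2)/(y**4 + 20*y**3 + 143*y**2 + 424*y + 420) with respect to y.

Factor the denominator: (y + 2)*(y + 5)*(y + 6)*(y + 7).
Partial-fraction decomposition: 792/(5*(y + 7)) - 493/(2*(y + 6)) + 281/(3*(y + 5)) - 17/(30*(y + 2)).
Integrate each term: A/(y−a) contributes A·log|y−a|.

-17*log(y + 2)/30 + 281*log(y + 5)/3 - 493*log(y + 6)/2 + 792*log(y + 7)/5 + C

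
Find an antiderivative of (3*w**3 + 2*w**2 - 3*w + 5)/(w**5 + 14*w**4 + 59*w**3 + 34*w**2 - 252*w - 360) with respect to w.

31*log(w - 2)/1120 + 5*log(w + 2)/48 - 49*log(w + 3)/30 + 305*log(w + 5)/42 - 553*log(w + 6)/96 + C

Factor the denominator: (w - 2)*(w + 2)*(w + 3)*(w + 5)*(w + 6).
Partial-fraction decomposition: -553/(96*(w + 6)) + 305/(42*(w + 5)) - 49/(30*(w + 3)) + 5/(48*(w + 2)) + 31/(1120*(w - 2)).
Integrate each term: A/(w−a) contributes A·log|w−a|.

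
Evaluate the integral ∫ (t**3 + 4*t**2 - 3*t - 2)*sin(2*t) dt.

Use integration by parts with u = t**3 + 4*t**2 - 3*t - 2, dv = sin(2*t) dt, so v = -cos(2*t)/2.
Apply parts 3 times (tabular method): alternate signs, differentiate u down to 0, integrate dv up.

-t**3*cos(2*t)/2 + 3*t**2*sin(2*t)/4 - 2*t**2*cos(2*t) + 2*t*sin(2*t) + 9*t*cos(2*t)/4 - 9*sin(2*t)/8 + 2*cos(2*t) + C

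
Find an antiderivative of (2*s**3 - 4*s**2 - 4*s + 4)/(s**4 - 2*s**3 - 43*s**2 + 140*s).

Factor the denominator: s*(s - 5)*(s - 4)*(s + 7).
Partial-fraction decomposition: 425/(462*(s + 7)) - 13/(11*(s - 4)) + 67/(30*(s - 5)) + 1/(35*s).
Integrate each term: A/(s−a) contributes A·log|s−a|.

log(s)/35 + 67*log(s - 5)/30 - 13*log(s - 4)/11 + 425*log(s + 7)/462 + C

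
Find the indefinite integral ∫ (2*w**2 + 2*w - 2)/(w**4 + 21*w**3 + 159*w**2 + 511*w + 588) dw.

5*log(w + 3)/8 - 22*log(w + 4)/9 + 131*log(w + 7)/72 - 41/(6*w + 42) + C

Factor the denominator: (w + 3)*(w + 4)*(w + 7)**2.
Partial-fraction decomposition: 131/(72*(w + 7)) + 41/(6*(w + 7)**2) - 22/(9*(w + 4)) + 5/(8*(w + 3)).
Integrate each term; A/(w−a) gives A·log|w−a|; A/(w−a)² gives −A/(w−a).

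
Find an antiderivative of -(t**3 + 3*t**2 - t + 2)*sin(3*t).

t**3*cos(3*t)/3 - t**2*sin(3*t)/3 + t**2*cos(3*t) - 2*t*sin(3*t)/3 - 5*t*cos(3*t)/9 + 5*sin(3*t)/27 + 4*cos(3*t)/9 + C

Use integration by parts with u = t**3 + 3*t**2 - t + 2, dv = -sin(3*t) dt, so v = cos(3*t)/3.
Apply parts 3 times (tabular method): alternate signs, differentiate u down to 0, integrate dv up.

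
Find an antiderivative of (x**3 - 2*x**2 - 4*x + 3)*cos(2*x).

Use integration by parts with u = x**3 - 2*x**2 - 4*x + 3, dv = cos(2*x) dx, so v = sin(2*x)/2.
Apply parts 3 times (tabular method): alternate signs, differentiate u down to 0, integrate dv up.

x**3*sin(2*x)/2 - x**2*sin(2*x) + 3*x**2*cos(2*x)/4 - 11*x*sin(2*x)/4 - x*cos(2*x) + 2*sin(2*x) - 11*cos(2*x)/8 + C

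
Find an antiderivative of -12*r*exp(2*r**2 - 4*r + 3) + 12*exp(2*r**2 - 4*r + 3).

Let u = 2*r**2 - 4*r + 3, so du = (4*r - 4) dr.
Rewriting, the integral becomes -3·∫ e^u du = -3·e^u.
Substituting back, u = 2*r**2 - 4*r + 3.

-3*exp(2*r**2 - 4*r + 3) + C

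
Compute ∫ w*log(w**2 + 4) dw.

Let u = w**2 + 4, so du = (2*w) dw.
The integral becomes (1/2)·∫ log(u) du; integrate by parts with u′=log(u), dv′=du.

w**2*log(w**2 + 4)/2 - w**2/2 + 2*log(w**2 + 4) + C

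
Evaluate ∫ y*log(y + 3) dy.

y**2*log(y + 3)/2 - y**2/4 + 3*y/2 - 9*log(y + 3)/2 + C

Use integration by parts with u = log(y + 3), dv = y dy.
Then du = 1/(y + 3) dy and v = y**2/2.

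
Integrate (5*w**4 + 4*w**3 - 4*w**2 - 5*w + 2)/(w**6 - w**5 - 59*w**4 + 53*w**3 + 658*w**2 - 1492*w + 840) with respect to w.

Factor the denominator: (w - 7)*(w - 2)**2*(w - 1)*(w + 5)*(w + 6).
Partial-fraction decomposition: -86/(91*(w + 6)) + 319/(441*(w + 5)) - 1/(126*(w - 1)) - 407/(1225*(w - 2)) - 11/(35*(w - 2)**2) + 3287/(5850*(w - 7)).
Integrate each term; A/(w−a) gives A·log|w−a|; A/(w−a)² gives −A/(w−a).

3287*log(w - 7)/5850 - 407*log(w - 2)/1225 - log(w - 1)/126 + 319*log(w + 5)/441 - 86*log(w + 6)/91 + 11/(35*w - 70) + C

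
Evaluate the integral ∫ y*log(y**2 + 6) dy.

y**2*log(y**2 + 6)/2 - y**2/2 + 3*log(y**2 + 6) + C

Let u = y**2 + 6, so du = (2*y) dy.
The integral becomes (1/2)·∫ log(u) du; integrate by parts with u′=log(u), dv′=du.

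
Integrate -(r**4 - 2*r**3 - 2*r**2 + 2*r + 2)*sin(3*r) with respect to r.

Use integration by parts with u = r**4 - 2*r**3 - 2*r**2 + 2*r + 2, dv = -sin(3*r) dr, so v = cos(3*r)/3.
Apply parts 4 times (tabular method): alternate signs, differentiate u down to 0, integrate dv up.

r**4*cos(3*r)/3 - 4*r**3*sin(3*r)/9 - 2*r**3*cos(3*r)/3 + 2*r**2*sin(3*r)/3 - 10*r**2*cos(3*r)/9 + 20*r*sin(3*r)/27 + 10*r*cos(3*r)/9 - 10*sin(3*r)/27 + 74*cos(3*r)/81 + C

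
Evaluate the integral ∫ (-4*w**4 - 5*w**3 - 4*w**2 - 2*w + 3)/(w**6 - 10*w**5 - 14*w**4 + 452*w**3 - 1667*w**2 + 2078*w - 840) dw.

Factor the denominator: (w - 6)*(w - 5)*(w - 4)*(w - 1)**2*(w + 7).
Partial-fraction decomposition: 2017/(27456*(w + 7)) + 163/(1600*(w - 1)) + 1/(40*(w - 1)**2) - 157/(22*(w - 4)) + 101/(6*(w - 5)) - 6417/(650*(w - 6)).
Integrate each term; A/(w−a) gives A·log|w−a|; A/(w−a)² gives −A/(w−a).

-6417*log(w - 6)/650 + 101*log(w - 5)/6 - 157*log(w - 4)/22 + 163*log(w - 1)/1600 + 2017*log(w + 7)/27456 - 1/(40*w - 40) + C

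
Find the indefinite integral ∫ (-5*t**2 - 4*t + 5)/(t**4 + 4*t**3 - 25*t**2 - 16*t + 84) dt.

Factor the denominator: (t - 3)*(t - 2)*(t + 2)*(t + 7).
Partial-fraction decomposition: 106/(225*(t + 7)) - 7/(100*(t + 2)) + 23/(36*(t - 2)) - 26/(25*(t - 3)).
Integrate each term: A/(t−a) contributes A·log|t−a|.

-26*log(t - 3)/25 + 23*log(t - 2)/36 - 7*log(t + 2)/100 + 106*log(t + 7)/225 + C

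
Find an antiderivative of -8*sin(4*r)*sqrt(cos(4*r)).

Let u = cos(4*r), so du = (-4*sin(4*r)) dr.
Rewriting, the integral becomes 2·∫ √u du = 2·(2/3)u^(3/2).
Substituting back, u = cos(4*r).

4*cos(4*r)**(3/2)/3 + C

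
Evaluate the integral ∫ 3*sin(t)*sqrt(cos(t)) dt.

Let u = cos(t), so du = (-sin(t)) dt.
Rewriting, the integral becomes -3·∫ √u du = -3·(2/3)u^(3/2).
Substituting back, u = cos(t).

-2*cos(t)**(3/2) + C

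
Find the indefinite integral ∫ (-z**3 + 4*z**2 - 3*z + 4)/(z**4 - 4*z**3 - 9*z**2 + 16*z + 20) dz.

Factor the denominator: (z - 5)*(z - 2)*(z + 1)*(z + 2).
Partial-fraction decomposition: -17/(14*(z + 2)) + 2/(3*(z + 1)) - 1/(6*(z - 2)) - 2/(7*(z - 5)).
Integrate each term: A/(z−a) contributes A·log|z−a|.

-2*log(z - 5)/7 - log(z - 2)/6 + 2*log(z + 1)/3 - 17*log(z + 2)/14 + C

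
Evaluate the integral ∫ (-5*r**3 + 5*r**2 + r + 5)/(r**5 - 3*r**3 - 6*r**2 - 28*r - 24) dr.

-41*log(r - 3)/130 - 7*log(r + 1)/10 + 63*log(r + 2)/40 - 291*log(r**2 + 4)/1040 - 417*atan(r/2)/520 + C

Factor the denominator: (r - 3)*(r + 1)*(r + 2)*(r**2 + 4).
Partial-fraction decomposition: -3*(97*r + 278)/(520*(r**2 + 4)) + 63/(40*(r + 2)) - 7/(10*(r + 1)) - 41/(130*(r - 3)).
Integrate each term; A/(r−a) gives A·log|r−a|; the (Br+D)/(r²+p²) term gives a log and an atan.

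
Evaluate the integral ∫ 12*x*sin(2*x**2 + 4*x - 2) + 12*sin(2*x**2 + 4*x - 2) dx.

-3*cos(2*x**2 + 4*x - 2) + C

Let u = 2*x**2 + 4*x - 2, so du = (4*x + 4) dx.
Rewriting, the integral becomes 3·∫ sin(u) du = 3·-cos(u).
Substituting back, u = 2*x**2 + 4*x - 2.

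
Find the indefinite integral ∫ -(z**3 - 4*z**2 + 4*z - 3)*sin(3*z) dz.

Use integration by parts with u = z**3 - 4*z**2 + 4*z - 3, dv = -sin(3*z) dz, so v = cos(3*z)/3.
Apply parts 3 times (tabular method): alternate signs, differentiate u down to 0, integrate dv up.

z**3*cos(3*z)/3 - z**2*sin(3*z)/3 - 4*z**2*cos(3*z)/3 + 8*z*sin(3*z)/9 + 10*z*cos(3*z)/9 - 10*sin(3*z)/27 - 19*cos(3*z)/27 + C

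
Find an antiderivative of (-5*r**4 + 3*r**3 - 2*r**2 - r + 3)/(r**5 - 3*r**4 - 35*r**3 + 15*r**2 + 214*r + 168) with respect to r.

-5539*log(r - 7)/1584 + 171*log(r - 3)/280 - log(r + 1)/16 + 107*log(r + 2)/90 - 499*log(r + 4)/154 + C

Factor the denominator: (r - 7)*(r - 3)*(r + 1)*(r + 2)*(r + 4).
Partial-fraction decomposition: -499/(154*(r + 4)) + 107/(90*(r + 2)) - 1/(16*(r + 1)) + 171/(280*(r - 3)) - 5539/(1584*(r - 7)).
Integrate each term: A/(r−a) contributes A·log|r−a|.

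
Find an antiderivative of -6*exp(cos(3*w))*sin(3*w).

2*exp(cos(3*w)) + C

Let u = cos(3*w), so du = (-3*sin(3*w)) dw.
Rewriting, the integral becomes 2·∫ e^u du = 2·e^u.
Substituting back, u = cos(3*w).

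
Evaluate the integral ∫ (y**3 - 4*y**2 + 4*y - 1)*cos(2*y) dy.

Use integration by parts with u = y**3 - 4*y**2 + 4*y - 1, dv = cos(2*y) dy, so v = sin(2*y)/2.
Apply parts 3 times (tabular method): alternate signs, differentiate u down to 0, integrate dv up.

y**3*sin(2*y)/2 - 2*y**2*sin(2*y) + 3*y**2*cos(2*y)/4 + 5*y*sin(2*y)/4 - 2*y*cos(2*y) + sin(2*y)/2 + 5*cos(2*y)/8 + C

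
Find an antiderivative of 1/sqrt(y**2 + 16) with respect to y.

log(y + sqrt(y**2 + 16)) + C

Substitute y = 4·tan(θ), so dy = 4·sec(θ)^2 dθ and the radical becomes sqrt(y**2 + 16) = 4·sec(θ) by the Pythagorean identity.
Integrate the resulting trig expression in θ, then back-substitute tan(θ) = y/4, sec(θ) = sqrt(y**2 + 16)/4 (absorbing any constant into C).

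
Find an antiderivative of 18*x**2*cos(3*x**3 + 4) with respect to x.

2*sin(3*x**3 + 4) + C

Let u = 3*x**3 + 4, so du = (9*x**2) dx.
Rewriting, the integral becomes 2·∫ cos(u) du = 2·sin(u).
Substituting back, u = 3*x**3 + 4.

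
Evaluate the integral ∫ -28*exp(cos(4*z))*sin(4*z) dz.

7*exp(cos(4*z)) + C

Let u = cos(4*z), so du = (-4*sin(4*z)) dz.
Rewriting, the integral becomes 7·∫ e^u du = 7·e^u.
Substituting back, u = cos(4*z).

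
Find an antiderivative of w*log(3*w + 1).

Use integration by parts with u = log(3*w + 1), dv = w dw.
Then du = 3/(3*w + 1) dw and v = w**2/2.

w**2*log(3*w + 1)/2 - w**2/4 + w/6 - log(3*w + 1)/18 + C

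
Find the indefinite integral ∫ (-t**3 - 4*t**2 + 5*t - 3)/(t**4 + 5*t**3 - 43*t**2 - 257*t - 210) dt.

Factor the denominator: (t - 7)*(t + 1)*(t + 5)*(t + 6).
Partial-fraction decomposition: -3/(5*(t + 6)) - 1/(16*(t + 5)) + 11/(160*(t + 1)) - 13/(32*(t - 7)).
Integrate each term: A/(t−a) contributes A·log|t−a|.

-13*log(t - 7)/32 + 11*log(t + 1)/160 - log(t + 5)/16 - 3*log(t + 6)/5 + C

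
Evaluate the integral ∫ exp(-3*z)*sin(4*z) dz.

-3*exp(-3*z)*sin(4*z)/25 - 4*exp(-3*z)*cos(4*z)/25 + C

Let I denote the integral. Integrate by parts with u = sin(4*z), dv = exp(-3*z) dz, so v = -exp(-3*z)/3: I = -exp(-3*z)*sin(4*z)/3 + (4/3)·∫ exp(-3*z)*cos(4*z) dz.
Apply parts again with u = cos(4*z), dv = exp(-3*z) dz: ∫ exp(-3*z)*cos(4*z) dz = -exp(-3*z)*cos(4*z)/3 − (4/3)·I. Substituting back brings back I: I = -exp(-3*z)*sin(4*z)/3 - 4*exp(-3*z)*cos(4*z)/9 − (16/9)·I.
Solving for I: (1 + 16/9)·I equals the remaining terms, so I = (9/25)·(-exp(-3*z)*sin(4*z)/3 - 4*exp(-3*z)*cos(4*z)/9).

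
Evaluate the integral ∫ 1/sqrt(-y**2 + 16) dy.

Substitute y = 4·sin(θ), so dy = 4·cos(θ) dθ and the radical becomes sqrt(-y**2 + 16) = 4·cos(θ) by the Pythagorean identity.
Integrate the resulting trig expression in θ, then back-substitute θ = asin(y/4), sin(θ) = y/4, cos(θ) = sqrt(-y**2 + 16)/4 (absorbing any constant into C).

asin(y/4) + C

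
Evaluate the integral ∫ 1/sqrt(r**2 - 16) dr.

log(r + sqrt(r**2 - 16)) + C

Substitute r = 4·sec(θ), so dr = 4·sec(θ)*tan(θ) dθ and the radical becomes sqrt(r**2 - 16) = 4·tan(θ) by the Pythagorean identity.
Integrate the resulting trig expression in θ, then back-substitute sec(θ) = r/4, tan(θ) = sqrt(r**2 - 16)/4 (absorbing any constant into C).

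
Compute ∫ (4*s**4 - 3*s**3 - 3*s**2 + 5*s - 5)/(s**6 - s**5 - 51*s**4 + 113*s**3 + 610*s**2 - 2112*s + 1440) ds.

Factor the denominator: (s - 4)**2*(s - 3)*(s - 1)*(s + 5)*(s + 6).
Partial-fraction decomposition: -5689/(6300*(s + 6)) + 1385/(1944*(s + 5)) + 1/(378*(s - 1)) + 113/(72*(s - 3)) - 33571/(24300*(s - 4)) + 799/(270*(s - 4)**2).
Integrate each term; A/(s−a) gives A·log|s−a|; A/(s−a)² gives −A/(s−a).

-33571*log(s - 4)/24300 + 113*log(s - 3)/72 + log(s - 1)/378 + 1385*log(s + 5)/1944 - 5689*log(s + 6)/6300 - 799/(270*s - 1080) + C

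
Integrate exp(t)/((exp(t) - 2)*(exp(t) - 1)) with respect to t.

Let u = e^t, du = e^t dt.
The integral becomes ∫ du/((u-2)(u-1)); decompose into partial fractions.

log(exp(t) - 2) - log(exp(t) - 1) + C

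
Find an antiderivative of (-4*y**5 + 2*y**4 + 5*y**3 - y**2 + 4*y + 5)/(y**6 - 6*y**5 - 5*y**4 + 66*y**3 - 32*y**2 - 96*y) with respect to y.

-5*log(y)/96 - 113453*log(y - 4)/39200 - 47*log(y - 2)/120 + log(y + 1)/150 - 983*log(y + 3)/1470 + 3259/(280*y - 1120) + C

Factor the denominator: y*(y - 4)**2*(y - 2)*(y + 1)*(y + 3).
Partial-fraction decomposition: -983/(1470*(y + 3)) + 1/(150*(y + 1)) - 47/(120*(y - 2)) - 113453/(39200*(y - 4)) - 3259/(280*(y - 4)**2) - 5/(96*y).
Integrate each term; A/(y−a) gives A·log|y−a|; A/(y−a)² gives −A/(y−a).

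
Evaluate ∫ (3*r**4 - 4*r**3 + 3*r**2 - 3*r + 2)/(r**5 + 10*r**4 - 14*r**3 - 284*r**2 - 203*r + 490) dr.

479*log(r - 5)/1344 - log(r - 1)/768 + 4*log(r + 2)/21 + 1885*log(r + 7)/768 + 583/(32*r + 224) + C

Factor the denominator: (r - 5)*(r - 1)*(r + 2)*(r + 7)**2.
Partial-fraction decomposition: 1885/(768*(r + 7)) - 583/(32*(r + 7)**2) + 4/(21*(r + 2)) - 1/(768*(r - 1)) + 479/(1344*(r - 5)).
Integrate each term; A/(r−a) gives A·log|r−a|; A/(r−a)² gives −A/(r−a).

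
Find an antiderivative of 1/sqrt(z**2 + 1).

Substitute z = tan(θ), so dz = sec(θ)^2 dθ and the radical becomes sqrt(z**2 + 1) = sec(θ) by the Pythagorean identity.
Integrate the resulting trig expression in θ, then back-substitute tan(θ) = z, sec(θ) = sqrt(z**2 + 1) (absorbing any constant into C).

log(z + sqrt(z**2 + 1)) + C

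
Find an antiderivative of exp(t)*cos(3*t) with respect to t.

3*exp(t)*sin(3*t)/10 + exp(t)*cos(3*t)/10 + C

Let I denote the integral. Integrate by parts with u = cos(3*t), dv = exp(t) dt, so v = exp(t): I = exp(t)*cos(3*t) + 3·∫ exp(t)*sin(3*t) dt.
Apply parts again with u = sin(3*t), dv = exp(t) dt: ∫ exp(t)*sin(3*t) dt = exp(t)*sin(3*t) − 3·I. Substituting back brings back I: I = 3*exp(t)*sin(3*t) + exp(t)*cos(3*t) − 9·I.
Solving for I: (1 + 9)·I equals the remaining terms, so I = (1/10)·(3*exp(t)*sin(3*t) + exp(t)*cos(3*t)).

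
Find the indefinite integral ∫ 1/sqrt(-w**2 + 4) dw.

Substitute w = 2·sin(θ), so dw = 2·cos(θ) dθ and the radical becomes sqrt(-w**2 + 4) = 2·cos(θ) by the Pythagorean identity.
Integrate the resulting trig expression in θ, then back-substitute θ = asin(w/2), sin(θ) = w/2, cos(θ) = sqrt(-w**2 + 4)/2 (absorbing any constant into C).

asin(w/2) + C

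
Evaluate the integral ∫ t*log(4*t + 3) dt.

Use integration by parts with u = log(4*t + 3), dv = t dt.
Then du = 4/(4*t + 3) dt and v = t**2/2.

t**2*log(4*t + 3)/2 - t**2/4 + 3*t/8 - 9*log(4*t + 3)/32 + C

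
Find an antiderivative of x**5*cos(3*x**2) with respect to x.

Let u = x², du = 2x dx; rewrite as (1/2)∫ u^2·cos(3u) du.
Now integrate by parts 2 times.

x**4*sin(3*x**2)/6 + x**2*cos(3*x**2)/9 - sin(3*x**2)/27 + C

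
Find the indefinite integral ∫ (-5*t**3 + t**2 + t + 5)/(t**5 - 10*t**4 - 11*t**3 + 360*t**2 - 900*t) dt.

Factor the denominator: t*(t - 6)*(t - 5)**2*(t + 6).
Partial-fraction decomposition: 1115/(8712*(t + 6)) + 8606/(605*(t - 5)) + 118/(11*(t - 5)**2) - 1033/(72*(t - 6)) - 1/(180*t).
Integrate each term; A/(t−a) gives A·log|t−a|; A/(t−a)² gives −A/(t−a).

-log(t)/180 - 1033*log(t - 6)/72 + 8606*log(t - 5)/605 + 1115*log(t + 6)/8712 - 118/(11*t - 55) + C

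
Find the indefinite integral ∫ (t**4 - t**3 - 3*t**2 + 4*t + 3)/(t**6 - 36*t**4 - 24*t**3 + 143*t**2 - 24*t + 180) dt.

Factor the denominator: (t - 6)*(t - 2)*(t + 3)*(t + 5)*(t**2 + 1).
Partial-fraction decomposition: (17*t + 19)/(650*(t**2 + 1)) - 47/(286*(t + 5)) + 2/(25*(t + 3)) - 1/(100*(t - 2)) + 3/(44*(t - 6)).
Integrate each term; A/(t−a) gives A·log|t−a|; the (Bt+D)/(t²+p²) term gives a log and an atan.

3*log(t - 6)/44 - log(t - 2)/100 + 2*log(t + 3)/25 - 47*log(t + 5)/286 + 17*log(t**2 + 1)/1300 + 19*atan(t)/650 + C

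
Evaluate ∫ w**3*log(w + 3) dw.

w**4*log(w + 3)/4 - w**4/16 + w**3/4 - 9*w**2/8 + 27*w/4 - 81*log(w + 3)/4 + C

Use integration by parts with u = log(w + 3), dv = w**3 dw.
Then du = 1/(w + 3) dw and v = w**4/4.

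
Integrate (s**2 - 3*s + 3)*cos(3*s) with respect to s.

Use integration by parts with u = s**2 - 3*s + 3, dv = cos(3*s) ds, so v = sin(3*s)/3.
Apply parts 2 times (tabular method): alternate signs, differentiate u down to 0, integrate dv up.

s**2*sin(3*s)/3 - s*sin(3*s) + 2*s*cos(3*s)/9 + 25*sin(3*s)/27 - cos(3*s)/3 + C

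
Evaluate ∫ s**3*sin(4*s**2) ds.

-s**2*cos(4*s**2)/8 + sin(4*s**2)/32 + C

Let u = s², du = 2s ds; rewrite as (1/2)∫ u^1·sin(4u) du.
Now integrate by parts 1 time.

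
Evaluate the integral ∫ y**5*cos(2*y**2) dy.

Let u = y², du = 2y dy; rewrite as (1/2)∫ u^2·cos(2u) du.
Now integrate by parts 2 times.

y**4*sin(2*y**2)/4 + y**2*cos(2*y**2)/4 - sin(2*y**2)/8 + C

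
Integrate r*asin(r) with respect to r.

r**2*asin(r)/2 + r*sqrt(-r**2 + 1)/4 - asin(r)/4 + C

Use integration by parts with u = arcsin(r), dv = r dr.
Then du = 1/sqrt(-r**2 + 1) dr.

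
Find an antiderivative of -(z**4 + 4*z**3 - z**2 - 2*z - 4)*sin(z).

z**4*cos(z) - 4*z**3*sin(z) + 4*z**3*cos(z) - 12*z**2*sin(z) - 13*z**2*cos(z) + 26*z*sin(z) - 26*z*cos(z) + 26*sin(z) + 22*cos(z) + C

Use integration by parts with u = z**4 + 4*z**3 - z**2 - 2*z - 4, dv = -sin(z) dz, so v = cos(z).
Apply parts 4 times (tabular method): alternate signs, differentiate u down to 0, integrate dv up.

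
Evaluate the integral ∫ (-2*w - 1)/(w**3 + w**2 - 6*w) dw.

Factor the denominator: w*(w - 2)*(w + 3).
Partial-fraction decomposition: 1/(3*(w + 3)) - 1/(2*(w - 2)) + 1/(6*w).
Integrate each term: A/(w−a) contributes A·log|w−a|.

log(w)/6 - log(w - 2)/2 + log(w + 3)/3 + C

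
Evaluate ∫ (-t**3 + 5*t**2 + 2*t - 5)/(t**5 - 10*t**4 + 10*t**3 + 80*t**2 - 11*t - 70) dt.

-89*log(t - 7)/864 - 5*log(t - 5)/336 + log(t - 1)/144 + log(t + 1)/96 + 19*log(t + 2)/189 + C

Factor the denominator: (t - 7)*(t - 5)*(t - 1)*(t + 1)*(t + 2).
Partial-fraction decomposition: 19/(189*(t + 2)) + 1/(96*(t + 1)) + 1/(144*(t - 1)) - 5/(336*(t - 5)) - 89/(864*(t - 7)).
Integrate each term: A/(t−a) contributes A·log|t−a|.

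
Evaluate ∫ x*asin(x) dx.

Use integration by parts with u = arcsin(x), dv = x dx.
Then du = 1/sqrt(-x**2 + 1) dx.

x**2*asin(x)/2 + x*sqrt(-x**2 + 1)/4 - asin(x)/4 + C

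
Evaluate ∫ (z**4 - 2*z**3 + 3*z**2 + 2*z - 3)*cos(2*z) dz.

Use integration by parts with u = z**4 - 2*z**3 + 3*z**2 + 2*z - 3, dv = cos(2*z) dz, so v = sin(2*z)/2.
Apply parts 4 times (tabular method): alternate signs, differentiate u down to 0, integrate dv up.

z**4*sin(2*z)/2 - z**3*sin(2*z) + z**3*cos(2*z) - 3*z**2*cos(2*z)/2 + 5*z*sin(2*z)/2 - 3*sin(2*z)/2 + 5*cos(2*z)/4 + C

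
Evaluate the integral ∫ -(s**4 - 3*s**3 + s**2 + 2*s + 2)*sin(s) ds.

Use integration by parts with u = s**4 - 3*s**3 + s**2 + 2*s + 2, dv = -sin(s) ds, so v = cos(s).
Apply parts 4 times (tabular method): alternate signs, differentiate u down to 0, integrate dv up.

s**4*cos(s) - 4*s**3*sin(s) - 3*s**3*cos(s) + 9*s**2*sin(s) - 11*s**2*cos(s) + 22*s*sin(s) + 20*s*cos(s) - 20*sin(s) + 24*cos(s) + C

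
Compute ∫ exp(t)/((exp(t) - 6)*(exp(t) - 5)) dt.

Let u = e^t, du = e^t dt.
The integral becomes ∫ du/((u-5)(u-6)); decompose into partial fractions.

log(exp(t) - 6) - log(exp(t) - 5) + C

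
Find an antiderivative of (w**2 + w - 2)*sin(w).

Use integration by parts with u = w**2 + w - 2, dv = sin(w) dw, so v = -cos(w).
Apply parts 2 times (tabular method): alternate signs, differentiate u down to 0, integrate dv up.

-w**2*cos(w) + 2*w*sin(w) - w*cos(w) + sin(w) + 4*cos(w) + C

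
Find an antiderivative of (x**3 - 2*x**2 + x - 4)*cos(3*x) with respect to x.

x**3*sin(3*x)/3 - 2*x**2*sin(3*x)/3 + x**2*cos(3*x)/3 + x*sin(3*x)/9 - 4*x*cos(3*x)/9 - 32*sin(3*x)/27 + cos(3*x)/27 + C

Use integration by parts with u = x**3 - 2*x**2 + x - 4, dv = cos(3*x) dx, so v = sin(3*x)/3.
Apply parts 3 times (tabular method): alternate signs, differentiate u down to 0, integrate dv up.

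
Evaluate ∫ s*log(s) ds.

s**2*log(s)/2 - s**2/4 + C

Use integration by parts with u = log(s), dv = s ds.
Then du = 1/s ds and v = s**2/2.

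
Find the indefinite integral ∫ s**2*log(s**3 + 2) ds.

s**3*log(s**3 + 2)/3 - s**3/3 + 2*log(s**3 + 2)/3 + C

Let u = s**3 + 2, so du = (3*s**2) ds.
The integral becomes (1/3)·∫ log(u) du; integrate by parts with u′=log(u), dv′=du.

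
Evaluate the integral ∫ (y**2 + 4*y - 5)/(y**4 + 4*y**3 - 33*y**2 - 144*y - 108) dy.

Factor the denominator: (y - 6)*(y + 1)*(y + 3)*(y + 6).
Partial-fraction decomposition: -7/(180*(y + 6)) - 4/(27*(y + 3)) + 4/(35*(y + 1)) + 55/(756*(y - 6)).
Integrate each term: A/(y−a) contributes A·log|y−a|.

55*log(y - 6)/756 + 4*log(y + 1)/35 - 4*log(y + 3)/27 - 7*log(y + 6)/180 + C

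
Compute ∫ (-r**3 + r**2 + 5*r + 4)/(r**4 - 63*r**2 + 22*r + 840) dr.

Factor the denominator: (r - 6)*(r - 5)*(r + 4)*(r + 7).
Partial-fraction decomposition: -361/(468*(r + 7)) + 32/(135*(r + 4)) + 71/(108*(r - 5)) - 73/(65*(r - 6)).
Integrate each term: A/(r−a) contributes A·log|r−a|.

-73*log(r - 6)/65 + 71*log(r - 5)/108 + 32*log(r + 4)/135 - 361*log(r + 7)/468 + C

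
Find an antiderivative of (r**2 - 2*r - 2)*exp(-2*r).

(-2*r**2 + 2*r + 5)*exp(-2*r)/4 + C

Use integration by parts with u = r**2 - 2*r - 2, dv = exp(-2*r) dr, so v = -exp(-2*r)/2.
Apply parts 2 times (tabular method): alternate signs, differentiate u down to 0, integrate dv up.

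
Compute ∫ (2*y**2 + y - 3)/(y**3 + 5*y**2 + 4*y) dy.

-3*log(y)/4 + 2*log(y + 1)/3 + 25*log(y + 4)/12 + C

Factor the denominator: y*(y + 1)*(y + 4).
Partial-fraction decomposition: 25/(12*(y + 4)) + 2/(3*(y + 1)) - 3/(4*y).
Integrate each term: A/(y−a) contributes A·log|y−a|.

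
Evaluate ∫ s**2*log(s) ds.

s**3*log(s)/3 - s**3/9 + C

Use integration by parts with u = log(s), dv = s**2 ds.
Then du = 1/s ds and v = s**3/3.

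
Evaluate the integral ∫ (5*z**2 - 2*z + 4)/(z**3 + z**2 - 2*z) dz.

Factor the denominator: z*(z - 1)*(z + 2).
Partial-fraction decomposition: 14/(3*(z + 2)) + 7/(3*(z - 1)) - 2/z.
Integrate each term: A/(z−a) contributes A·log|z−a|.

-2*log(z) + 7*log(z - 1)/3 + 14*log(z + 2)/3 + C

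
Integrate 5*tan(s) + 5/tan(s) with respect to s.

5*log(tan(s)) + C

Let u = tan(s), so du = (tan(s)**2 + 1) ds.
Rewriting, the integral becomes 5·∫ 1/u du = 5·log(u).
Substituting back, u = tan(s).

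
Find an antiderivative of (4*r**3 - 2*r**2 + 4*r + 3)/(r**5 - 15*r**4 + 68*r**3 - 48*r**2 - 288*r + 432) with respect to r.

-1345*log(r - 6)/768 + 7*log(r - 3)/3 - 35*log(r - 2)/64 - 9*log(r + 2)/256 - 273/(32*r - 192) + C

Factor the denominator: (r - 6)**2*(r - 3)*(r - 2)*(r + 2).
Partial-fraction decomposition: -9/(256*(r + 2)) - 35/(64*(r - 2)) + 7/(3*(r - 3)) - 1345/(768*(r - 6)) + 273/(32*(r - 6)**2).
Integrate each term; A/(r−a) gives A·log|r−a|; A/(r−a)² gives −A/(r−a).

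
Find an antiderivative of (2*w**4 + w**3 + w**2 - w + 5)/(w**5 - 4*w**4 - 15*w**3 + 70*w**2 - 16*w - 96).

Factor the denominator: (w - 4)*(w - 3)*(w - 2)*(w + 1)*(w + 4).
Partial-fraction decomposition: 473/(1008*(w + 4)) - 2/(45*(w + 1)) + 47/(36*(w - 2)) - 50/(7*(w - 3)) + 593/(80*(w - 4)).
Integrate each term: A/(w−a) contributes A·log|w−a|.

593*log(w - 4)/80 - 50*log(w - 3)/7 + 47*log(w - 2)/36 - 2*log(w + 1)/45 + 473*log(w + 4)/1008 + C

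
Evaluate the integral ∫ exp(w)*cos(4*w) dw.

Let I denote the integral. Integrate by parts with u = cos(4*w), dv = exp(w) dw, so v = exp(w): I = exp(w)*cos(4*w) + 4·∫ exp(w)*sin(4*w) dw.
Apply parts again with u = sin(4*w), dv = exp(w) dw: ∫ exp(w)*sin(4*w) dw = exp(w)*sin(4*w) − 4·I. Substituting back brings back I: I = 4*exp(w)*sin(4*w) + exp(w)*cos(4*w) − 16·I.
Solving for I: (1 + 16)·I equals the remaining terms, so I = (1/17)·(4*exp(w)*sin(4*w) + exp(w)*cos(4*w)).

4*exp(w)*sin(4*w)/17 + exp(w)*cos(4*w)/17 + C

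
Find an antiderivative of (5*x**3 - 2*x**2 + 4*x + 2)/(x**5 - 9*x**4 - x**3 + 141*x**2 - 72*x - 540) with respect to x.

Factor the denominator: (x - 6)*(x - 5)*(x - 3)*(x + 2)*(x + 3).
Partial-fraction decomposition: -163/(432*(x + 3)) + 27/(140*(x + 2)) + 131/(180*(x - 3)) - 597/(112*(x - 5)) + 517/(108*(x - 6)).
Integrate each term: A/(x−a) contributes A·log|x−a|.

517*log(x - 6)/108 - 597*log(x - 5)/112 + 131*log(x - 3)/180 + 27*log(x + 2)/140 - 163*log(x + 3)/432 + C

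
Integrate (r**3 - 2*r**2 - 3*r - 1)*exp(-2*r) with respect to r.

(-4*r**3 + 2*r**2 + 14*r + 11)*exp(-2*r)/8 + C

Use integration by parts with u = r**3 - 2*r**2 - 3*r - 1, dv = exp(-2*r) dr, so v = -exp(-2*r)/2.
Apply parts 3 times (tabular method): alternate signs, differentiate u down to 0, integrate dv up.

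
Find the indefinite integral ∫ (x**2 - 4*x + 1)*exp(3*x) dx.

(9*x**2 - 42*x + 23)*exp(3*x)/27 + C

Use integration by parts with u = x**2 - 4*x + 1, dv = exp(3*x) dx, so v = exp(3*x)/3.
Apply parts 2 times (tabular method): alternate signs, differentiate u down to 0, integrate dv up.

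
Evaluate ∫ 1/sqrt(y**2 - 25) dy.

Substitute y = 5·sec(θ), so dy = 5·sec(θ)*tan(θ) dθ and the radical becomes sqrt(y**2 - 25) = 5·tan(θ) by the Pythagorean identity.
Integrate the resulting trig expression in θ, then back-substitute sec(θ) = y/5, tan(θ) = sqrt(y**2 - 25)/5 (absorbing any constant into C).

log(y + sqrt(y**2 - 25)) + C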